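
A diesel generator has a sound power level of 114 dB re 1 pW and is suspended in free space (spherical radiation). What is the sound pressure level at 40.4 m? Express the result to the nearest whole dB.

71 dB

L_p = L_w − 10·log₁₀(4π·r²) with r = 40.4 m.
4π·r² = 2.051e+04 m², 10·log₁₀ of that is 43.120 dB.
L_p = 114 − 43.120 = 70.88 dB.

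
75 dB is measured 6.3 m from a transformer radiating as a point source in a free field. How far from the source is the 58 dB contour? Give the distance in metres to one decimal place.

The 17.0 dB drop corresponds to a distance ratio of 10^(17.0/20) for a point source.
r₂ = 6.3·10^((75−58)/20) = 6.3·10^(17.0/20) = 44.60 m.

44.6 m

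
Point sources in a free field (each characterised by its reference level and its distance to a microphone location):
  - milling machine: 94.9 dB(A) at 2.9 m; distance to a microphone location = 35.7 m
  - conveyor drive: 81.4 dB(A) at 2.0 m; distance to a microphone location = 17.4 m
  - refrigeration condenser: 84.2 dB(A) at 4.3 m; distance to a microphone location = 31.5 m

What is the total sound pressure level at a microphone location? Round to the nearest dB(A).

74 dB(A)

Apply inverse-square spreading to bring every level to the receiver, then sum 10^(L/10).
milling machine: 94.9 − 20·log₁₀(35.7/2.9) = 94.9 − 21.81 = 73.09 dB(A).
conveyor drive: 81.4 − 20·log₁₀(17.4/2.0) = 81.4 − 18.79 = 62.61 dB(A).
refrigeration condenser: 84.2 − 20·log₁₀(31.5/4.3) = 84.2 − 17.30 = 66.90 dB(A).
Σ 10^(L/10) = 2.712e+07 → L_total = 10·log₁₀(2.712e+07) = 74.33 dB(A).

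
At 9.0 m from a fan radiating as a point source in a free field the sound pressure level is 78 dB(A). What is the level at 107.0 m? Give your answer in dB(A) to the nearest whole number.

For a point source, L₂ = L₁ − 20·log₁₀(r₂/r₁).
L₂ = 78 − 20·log₁₀(107.0/9.0) = 78 − 21.503 = 56.50 dB(A).

56 dB(A)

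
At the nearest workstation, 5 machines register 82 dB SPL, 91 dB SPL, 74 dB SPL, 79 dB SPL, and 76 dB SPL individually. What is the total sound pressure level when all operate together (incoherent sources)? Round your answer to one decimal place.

For uncorrelated sources the intensities add, so convert each level to linear form, sum, and take 10·log₁₀ of the total.
Σ 10^(L/10) = 10^(82/10) + 10^(91/10) + 10^(74/10) + 10^(79/10) + 10^(76/10) = 1.562e+09.
L_total = 10·log₁₀(1.562e+09) = 91.94 dB SPL.

91.9 dB SPL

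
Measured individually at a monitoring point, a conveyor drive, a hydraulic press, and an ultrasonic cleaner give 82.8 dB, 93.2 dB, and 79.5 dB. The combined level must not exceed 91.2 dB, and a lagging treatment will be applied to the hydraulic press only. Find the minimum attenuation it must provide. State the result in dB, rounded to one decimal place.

Everything except the hydraulic press sums to 10^(82.8/10) + 10^(79.5/10) = 2.797e+08 in linear terms, 84.47 dB.
To meet 91.2 dB overall, the treated hydraulic press may contribute at most 10^(91.2/10) − 2.797e+08 = 1.039e+09, i.e. 90.16 dB.
So the hydraulic press must be reduced from 93.2 to 90.16 dB: IL = 3.04 dB.

3.0 dB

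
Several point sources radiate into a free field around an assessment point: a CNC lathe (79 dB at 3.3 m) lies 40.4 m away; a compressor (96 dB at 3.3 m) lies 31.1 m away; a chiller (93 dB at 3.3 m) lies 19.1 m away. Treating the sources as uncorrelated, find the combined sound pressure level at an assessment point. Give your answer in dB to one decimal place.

First find each source's level at the receiver (point-source: −20·log₁₀(r/r_ref)), then combine on an intensity basis.
CNC lathe: 79 − 20·log₁₀(40.4/3.3) = 79 − 21.76 = 57.24 dB.
compressor: 96 − 20·log₁₀(31.1/3.3) = 96 − 19.48 = 76.52 dB.
chiller: 93 − 20·log₁₀(19.1/3.3) = 93 − 15.25 = 77.75 dB.
Σ 10^(L/10) = 1.049e+08 → L_total = 10·log₁₀(1.049e+08) = 80.21 dB.

80.2 dB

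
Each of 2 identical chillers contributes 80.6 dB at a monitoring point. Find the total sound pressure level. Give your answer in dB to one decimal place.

83.6 dB

With 2 equal, uncorrelated contributions the intensity is 2× that of one unit, giving a rise of 10·log₁₀ 2.
L_total = 80.6 + 10·log₁₀(2) = 80.6 + 3.010 = 83.61 dB.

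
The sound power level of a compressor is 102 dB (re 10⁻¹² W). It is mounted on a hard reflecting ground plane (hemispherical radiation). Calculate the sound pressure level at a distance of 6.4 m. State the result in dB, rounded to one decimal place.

The power spreads over a hemisphere of area 2π·r², so L_p = L_w − 10·log₁₀(2π·r²).
2π·r² = 257.4 m², 10·log₁₀ of that is 24.105 dB.
L_p = 102 − 24.105 = 77.89 dB.

77.9 dB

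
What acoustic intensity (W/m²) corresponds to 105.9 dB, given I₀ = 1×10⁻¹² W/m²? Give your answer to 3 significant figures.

L = 10·log₁₀(I/I₀) ⇒ I = I₀·10^(L/10) = 10⁻¹² × 10^10.59.

0.0389 W/m²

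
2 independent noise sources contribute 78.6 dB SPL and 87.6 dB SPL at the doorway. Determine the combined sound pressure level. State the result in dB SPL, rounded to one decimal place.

88.1 dB SPL

Incoherent sources combine by intensity addition: L_total = 10·log₁₀(Σ 10^(L_i/10)).
Σ 10^(L/10) = 10^(78.6/10) + 10^(87.6/10) = 6.479e+08.
L_total = 10·log₁₀(6.479e+08) = 88.11 dB SPL.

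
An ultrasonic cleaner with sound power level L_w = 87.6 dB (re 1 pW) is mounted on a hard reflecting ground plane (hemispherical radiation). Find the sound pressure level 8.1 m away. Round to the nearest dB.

L_p = L_w − 10·log₁₀(2π·r²) with r = 8.1 m.
2π·r² = 412.2 m², 10·log₁₀ of that is 26.151 dB.
L_p = 87.6 − 26.151 = 61.45 dB.

61 dB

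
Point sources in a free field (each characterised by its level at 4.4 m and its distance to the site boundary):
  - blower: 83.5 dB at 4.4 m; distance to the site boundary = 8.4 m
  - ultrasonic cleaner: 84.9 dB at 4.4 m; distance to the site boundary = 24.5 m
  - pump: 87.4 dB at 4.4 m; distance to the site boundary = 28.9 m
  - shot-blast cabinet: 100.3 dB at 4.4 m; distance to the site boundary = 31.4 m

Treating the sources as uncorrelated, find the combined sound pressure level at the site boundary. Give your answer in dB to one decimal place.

Apply inverse-square spreading to bring every level to the receiver, then sum 10^(L/10).
blower: 83.5 − 20·log₁₀(8.4/4.4) = 83.5 − 5.62 = 77.88 dB.
ultrasonic cleaner: 84.9 − 20·log₁₀(24.5/4.4) = 84.9 − 14.91 = 69.99 dB.
pump: 87.4 − 20·log₁₀(28.9/4.4) = 87.4 − 16.35 = 71.05 dB.
shot-blast cabinet: 100.3 − 20·log₁₀(31.4/4.4) = 100.3 − 17.07 = 83.23 dB.
Σ 10^(L/10) = 2.945e+08 → L_total = 10·log₁₀(2.945e+08) = 84.69 dB.

84.7 dB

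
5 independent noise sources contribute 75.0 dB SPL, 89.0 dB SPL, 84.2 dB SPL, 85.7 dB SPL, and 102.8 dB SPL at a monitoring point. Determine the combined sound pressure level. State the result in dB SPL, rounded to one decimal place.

103.1 dB SPL

For uncorrelated sources the intensities add, so convert each level to linear form, sum, and take 10·log₁₀ of the total.
Σ 10^(L/10) = 10^(75.0/10) + 10^(89.0/10) + 10^(84.2/10) + 10^(85.7/10) + 10^(102.8/10) = 2.052e+10.
L_total = 10·log₁₀(2.052e+10) = 103.12 dB SPL.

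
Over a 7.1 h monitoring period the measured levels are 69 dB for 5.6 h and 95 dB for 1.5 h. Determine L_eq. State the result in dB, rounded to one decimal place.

88.3 dB

Weight each interval's intensity by its duration and average over T = 7.1 h:
Σ tᵢ·10^(Lᵢ/10) = 5.6·10^(69/10) + 1.5·10^(95/10) = 4.788e+09.
L_eq = 10·log₁₀(4.788e+09/7.1) = 88.29 dB.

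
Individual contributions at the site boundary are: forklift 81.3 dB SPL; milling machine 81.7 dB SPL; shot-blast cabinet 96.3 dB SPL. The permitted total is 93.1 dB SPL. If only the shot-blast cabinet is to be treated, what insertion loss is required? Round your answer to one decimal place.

Fixed contribution from the other sources: Σ 10^(L/10) = 10^(81.3/10) + 10^(81.7/10) = 2.828e+08 (84.51 dB SPL).
The limit corresponds to 10^(93.1/10) = 2.042e+09; subtracting the fixed part leaves 1.759e+09 for the shot-blast cabinet, i.e. 92.45 dB SPL.
Required insertion loss = 96.3 − 92.45 = 3.85 dB.

3.8 dB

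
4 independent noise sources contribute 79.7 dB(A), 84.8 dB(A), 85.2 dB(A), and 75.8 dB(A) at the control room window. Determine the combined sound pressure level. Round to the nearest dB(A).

89 dB(A)

For uncorrelated sources the intensities add, so convert each level to linear form, sum, and take 10·log₁₀ of the total.
Σ 10^(L/10) = 10^(79.7/10) + 10^(84.8/10) + 10^(85.2/10) + 10^(75.8/10) = 7.645e+08.
L_total = 10·log₁₀(7.645e+08) = 88.83 dB(A).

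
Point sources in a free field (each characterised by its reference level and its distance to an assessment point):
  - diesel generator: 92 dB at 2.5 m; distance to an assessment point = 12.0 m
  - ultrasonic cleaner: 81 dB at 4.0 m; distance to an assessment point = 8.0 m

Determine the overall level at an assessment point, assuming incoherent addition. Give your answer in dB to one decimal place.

First find each source's level at the receiver (point-source: −20·log₁₀(r/r_ref)), then combine on an intensity basis.
diesel generator: 92 − 20·log₁₀(12.0/2.5) = 92 − 13.62 = 78.38 dB.
ultrasonic cleaner: 81 − 20·log₁₀(8.0/4.0) = 81 − 6.02 = 74.98 dB.
Σ 10^(L/10) = 1.003e+08 → L_total = 10·log₁₀(1.003e+08) = 80.01 dB.

80.0 dB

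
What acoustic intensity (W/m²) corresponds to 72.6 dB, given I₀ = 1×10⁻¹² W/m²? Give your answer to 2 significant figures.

1.8e-05 W/m²

I = I₀·10^(L/10) = 10⁻¹² × 10^(72.6/10) = 10^(-4.740).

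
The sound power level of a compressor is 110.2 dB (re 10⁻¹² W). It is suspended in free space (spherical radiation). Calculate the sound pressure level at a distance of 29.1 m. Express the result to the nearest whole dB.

70 dB

L_p = L_w − 10·log₁₀(4π·r²) with r = 29.1 m.
4π·r² = 1.064e+04 m², 10·log₁₀ of that is 40.270 dB.
L_p = 110.2 − 40.270 = 69.93 dB.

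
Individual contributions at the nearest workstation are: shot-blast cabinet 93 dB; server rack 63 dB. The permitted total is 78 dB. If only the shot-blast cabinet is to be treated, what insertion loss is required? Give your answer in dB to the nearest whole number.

The untreated sources together contribute 10^(63/10) = 1.995e+06, i.e. 63.00 dB.
To meet 78 dB overall, the treated shot-blast cabinet may contribute at most 10^(78/10) − 1.995e+06 = 6.110e+07, i.e. 77.86 dB.
So the shot-blast cabinet must be reduced from 93 to 77.86 dB: IL = 15.14 dB.

15 dB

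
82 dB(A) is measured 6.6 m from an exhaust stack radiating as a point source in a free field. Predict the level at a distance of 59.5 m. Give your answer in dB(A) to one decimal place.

Point-source attenuation: ΔL = 20·log₁₀(r₂/r₁) = 20·log₁₀(59.5/6.6) = 19.099 dB.
L₂ = 82 − 20·log₁₀(59.5/6.6) = 82 − 19.099 = 62.90 dB(A).

62.9 dB(A)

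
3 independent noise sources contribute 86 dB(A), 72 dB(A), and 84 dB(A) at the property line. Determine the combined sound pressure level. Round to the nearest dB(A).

88 dB(A)

For uncorrelated sources the intensities add, so convert each level to linear form, sum, and take 10·log₁₀ of the total.
Σ 10^(L/10) = 10^(86/10) + 10^(72/10) + 10^(84/10) = 6.651e+08.
L_total = 10·log₁₀(6.651e+08) = 88.23 dB(A).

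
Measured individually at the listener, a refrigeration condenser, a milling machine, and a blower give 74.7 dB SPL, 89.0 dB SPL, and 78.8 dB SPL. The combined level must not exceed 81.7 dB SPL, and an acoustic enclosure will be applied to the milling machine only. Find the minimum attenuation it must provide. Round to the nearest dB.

13 dB

Fixed contribution from the other sources: Σ 10^(L/10) = 10^(74.7/10) + 10^(78.8/10) = 1.054e+08 (80.23 dB SPL).
The limit corresponds to 10^(81.7/10) = 1.479e+08; subtracting the fixed part leaves 4.254e+07 for the milling machine, i.e. 76.29 dB SPL.
Required insertion loss = 89.0 − 76.29 = 12.71 dB.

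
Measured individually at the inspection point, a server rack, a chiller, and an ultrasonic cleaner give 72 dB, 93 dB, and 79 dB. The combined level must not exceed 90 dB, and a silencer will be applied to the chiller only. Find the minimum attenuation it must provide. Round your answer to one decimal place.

3.4 dB

The untreated sources together contribute 10^(72/10) + 10^(79/10) = 9.528e+07, i.e. 79.79 dB.
To meet 90 dB overall, the treated chiller may contribute at most 10^(90/10) − 9.528e+07 = 9.047e+08, i.e. 89.57 dB.
So the chiller must be reduced from 93 to 89.57 dB: IL = 3.43 dB.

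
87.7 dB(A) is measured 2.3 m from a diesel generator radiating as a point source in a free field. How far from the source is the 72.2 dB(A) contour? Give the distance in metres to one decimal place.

The 15.5 dB drop corresponds to a distance ratio of 10^(15.5/20) for a point source.
r₂ = 2.3·10^((87.7−72.2)/20) = 2.3·10^(15.5/20) = 13.70 m.

13.7 m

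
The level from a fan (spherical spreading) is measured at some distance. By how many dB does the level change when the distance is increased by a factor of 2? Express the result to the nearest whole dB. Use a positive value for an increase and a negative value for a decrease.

Point-source spreading: ΔL = −20·log₁₀(r₂/r₁).
ΔL = −20·log₁₀(2) = -6.02 dB.

-6 dB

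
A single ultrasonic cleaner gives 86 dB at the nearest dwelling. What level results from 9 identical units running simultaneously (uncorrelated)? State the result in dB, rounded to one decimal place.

N identical incoherent sources raise the level by 10·log₁₀ N.
L_total = 86 + 10·log₁₀(9) = 86 + 9.542 = 95.54 dB.

95.5 dB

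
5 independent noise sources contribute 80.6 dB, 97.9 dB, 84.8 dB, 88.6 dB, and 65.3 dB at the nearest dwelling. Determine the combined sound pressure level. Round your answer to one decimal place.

Incoherent sources combine by intensity addition: L_total = 10·log₁₀(Σ 10^(L_i/10)).
Σ 10^(L/10) = 10^(80.6/10) + 10^(97.9/10) + 10^(84.8/10) + 10^(88.6/10) + 10^(65.3/10) = 7.311e+09.
L_total = 10·log₁₀(7.311e+09) = 98.64 dB.

98.6 dB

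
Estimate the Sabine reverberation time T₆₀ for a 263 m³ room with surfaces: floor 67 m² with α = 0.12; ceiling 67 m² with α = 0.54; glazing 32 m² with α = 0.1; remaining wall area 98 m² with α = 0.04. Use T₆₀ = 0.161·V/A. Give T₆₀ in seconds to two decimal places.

0.82 s

A = Σ Sᵢαᵢ = 67·0.12 + 67·0.54 + 32·0.1 + 98·0.04 = 51.34 m².
T₆₀ = 0.161 × 263 / 51.34 = 0.825 s.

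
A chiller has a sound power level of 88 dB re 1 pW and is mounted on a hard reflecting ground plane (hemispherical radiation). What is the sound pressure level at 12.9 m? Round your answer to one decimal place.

The power spreads over a hemisphere of area 2π·r², so L_p = L_w − 10·log₁₀(2π·r²).
2π·r² = 1046 m², 10·log₁₀ of that is 30.194 dB.
L_p = 88 − 30.194 = 57.81 dB.

57.8 dB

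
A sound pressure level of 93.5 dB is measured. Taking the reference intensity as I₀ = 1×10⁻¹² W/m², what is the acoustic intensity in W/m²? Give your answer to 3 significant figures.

I/I₀ = 10^(93.5/10) = 2.239e+09, so I = 2.239e+09 × 10⁻¹² W/m².

0.00224 W/m²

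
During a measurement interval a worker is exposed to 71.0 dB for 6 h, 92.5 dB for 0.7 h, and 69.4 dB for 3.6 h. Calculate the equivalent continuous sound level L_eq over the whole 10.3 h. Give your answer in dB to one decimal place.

Weight each interval's intensity by its duration and average over T = 10.3 h:
Σ tᵢ·10^(Lᵢ/10) = 6·10^(71.0/10) + 0.7·10^(92.5/10) + 3.6·10^(69.4/10) = 1.352e+09.
L_eq = 10·log₁₀(1.352e+09/10.3) = 81.18 dB.

81.2 dB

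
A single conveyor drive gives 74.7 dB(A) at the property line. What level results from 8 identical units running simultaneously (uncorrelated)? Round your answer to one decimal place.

83.7 dB(A)

L_total = L₁ + 10·log₁₀ N for N identical incoherent sources.
L_total = 74.7 + 10·log₁₀(8) = 74.7 + 9.031 = 83.73 dB(A).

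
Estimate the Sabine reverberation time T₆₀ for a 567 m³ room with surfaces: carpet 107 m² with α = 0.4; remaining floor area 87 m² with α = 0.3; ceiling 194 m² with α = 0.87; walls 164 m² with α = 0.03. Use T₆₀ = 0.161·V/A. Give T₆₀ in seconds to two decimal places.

Total absorption A = 107·0.4 + 87·0.3 + 194·0.87 + 164·0.03 = 242.60 m² sabins.
T₆₀ = 0.161·V/A = 0.161·567/242.60 = 0.376 s.

0.38 s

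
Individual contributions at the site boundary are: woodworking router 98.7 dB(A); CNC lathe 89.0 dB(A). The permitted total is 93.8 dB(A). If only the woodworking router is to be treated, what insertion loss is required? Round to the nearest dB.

Everything except the woodworking router sums to 10^(89.0/10) = 7.943e+08 in linear terms, 89.00 dB(A).
The limit corresponds to 10^(93.8/10) = 2.399e+09; subtracting the fixed part leaves 1.605e+09 for the woodworking router, i.e. 92.05 dB(A).
Required insertion loss = 98.7 − 92.05 = 6.65 dB.

7 dB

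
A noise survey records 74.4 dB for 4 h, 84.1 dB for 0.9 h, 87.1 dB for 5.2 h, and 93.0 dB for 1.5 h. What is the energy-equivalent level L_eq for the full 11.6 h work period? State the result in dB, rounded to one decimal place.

Weight each interval's intensity by its duration and average over T = 11.6 h:
Σ tᵢ·10^(Lᵢ/10) = 4·10^(74.4/10) + 0.9·10^(84.1/10) + 5.2·10^(87.1/10) + 1.5·10^(93.0/10) = 6.001e+09.
L_eq = 10·log₁₀(6.001e+09/11.6) = 87.14 dB.

87.1 dB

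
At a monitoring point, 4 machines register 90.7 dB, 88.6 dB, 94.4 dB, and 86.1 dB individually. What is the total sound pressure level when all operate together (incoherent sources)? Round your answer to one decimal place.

For uncorrelated sources the intensities add, so convert each level to linear form, sum, and take 10·log₁₀ of the total.
Σ 10^(L/10) = 10^(90.7/10) + 10^(88.6/10) + 10^(94.4/10) + 10^(86.1/10) = 5.061e+09.
L_total = 10·log₁₀(5.061e+09) = 97.04 dB.

97.0 dB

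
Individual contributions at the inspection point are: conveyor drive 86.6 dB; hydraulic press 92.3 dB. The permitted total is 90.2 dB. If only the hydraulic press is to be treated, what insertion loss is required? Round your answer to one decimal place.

4.6 dB

Everything except the hydraulic press sums to 10^(86.6/10) = 4.571e+08 in linear terms, 86.60 dB.
The limit corresponds to 10^(90.2/10) = 1.047e+09; subtracting the fixed part leaves 5.900e+08 for the hydraulic press, i.e. 87.71 dB.
Required insertion loss = 92.3 − 87.71 = 4.59 dB.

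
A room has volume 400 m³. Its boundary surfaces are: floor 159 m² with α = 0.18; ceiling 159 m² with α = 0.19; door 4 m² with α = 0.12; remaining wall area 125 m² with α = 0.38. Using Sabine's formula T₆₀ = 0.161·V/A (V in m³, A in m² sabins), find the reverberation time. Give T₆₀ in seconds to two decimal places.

Total absorption A = 159·0.18 + 159·0.19 + 4·0.12 + 125·0.38 = 106.81 m² sabins.
T₆₀ = 0.161 × 400 / 106.81 = 0.603 s.

0.60 s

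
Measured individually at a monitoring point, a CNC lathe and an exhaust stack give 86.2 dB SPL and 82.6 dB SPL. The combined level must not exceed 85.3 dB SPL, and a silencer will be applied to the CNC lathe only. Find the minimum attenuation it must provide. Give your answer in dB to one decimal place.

4.2 dB

Everything except the CNC lathe sums to 10^(82.6/10) = 1.820e+08 in linear terms, 82.60 dB SPL.
The limit corresponds to 10^(85.3/10) = 3.388e+08; subtracting the fixed part leaves 1.569e+08 for the CNC lathe, i.e. 81.96 dB SPL.
Required insertion loss = 86.2 − 81.96 = 4.24 dB.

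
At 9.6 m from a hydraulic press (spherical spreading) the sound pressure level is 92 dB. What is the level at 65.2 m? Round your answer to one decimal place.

75.4 dB

For a point source, L₂ = L₁ − 20·log₁₀(r₂/r₁).
L₂ = 92 − 20·log₁₀(65.2/9.6) = 92 − 16.640 = 75.36 dB.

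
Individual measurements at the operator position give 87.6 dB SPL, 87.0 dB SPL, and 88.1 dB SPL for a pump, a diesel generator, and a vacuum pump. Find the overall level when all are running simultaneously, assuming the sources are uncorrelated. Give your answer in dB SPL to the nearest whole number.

92 dB SPL

Incoherent sources combine by intensity addition: L_total = 10·log₁₀(Σ 10^(L_i/10)).
Σ 10^(L/10) = 10^(87.6/10) + 10^(87.0/10) + 10^(88.1/10) = 1.722e+09.
L_total = 10·log₁₀(1.722e+09) = 92.36 dB SPL.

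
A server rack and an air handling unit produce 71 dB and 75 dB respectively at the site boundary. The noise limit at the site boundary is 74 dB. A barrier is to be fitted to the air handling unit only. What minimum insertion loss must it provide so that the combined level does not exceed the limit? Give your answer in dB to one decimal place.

4.0 dB

The untreated sources together contribute 10^(71/10) = 1.259e+07, i.e. 71.00 dB.
To meet 74 dB overall, the treated air handling unit may contribute at most 10^(74/10) − 1.259e+07 = 1.253e+07, i.e. 70.98 dB.
Required insertion loss = 75 − 70.98 = 4.02 dB.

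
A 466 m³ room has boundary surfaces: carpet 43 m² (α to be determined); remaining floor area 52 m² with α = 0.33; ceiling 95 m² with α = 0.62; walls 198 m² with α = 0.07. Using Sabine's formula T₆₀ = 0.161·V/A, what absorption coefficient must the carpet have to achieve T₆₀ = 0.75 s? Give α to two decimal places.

From T₆₀ = 0.161·V/A, the target T₆₀ = 0.75 s needs A = 0.161·466/0.75 = 100.03 m².
Absorption from the other surfaces = 52·0.33 + 95·0.62 + 198·0.07 = 89.92 m², so the carpet must supply 10.11 m² over 43 m².
α = 10.11/43 = 0.235.

0.24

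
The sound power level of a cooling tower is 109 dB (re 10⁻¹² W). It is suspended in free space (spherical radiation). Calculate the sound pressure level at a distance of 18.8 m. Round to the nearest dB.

73 dB

L_p = L_w − 10·log₁₀(4π·r²) with r = 18.8 m.
4π·r² = 4441 m², 10·log₁₀ of that is 36.475 dB.
L_p = 109 − 36.475 = 72.52 dB.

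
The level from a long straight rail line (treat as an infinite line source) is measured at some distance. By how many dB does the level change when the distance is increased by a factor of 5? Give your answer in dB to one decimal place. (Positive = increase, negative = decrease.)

-7.0 dB

A line source loses 3 dB per doubling of distance; generally ΔL = −10·log₁₀(r₂/r₁).
ΔL = −10·log₁₀(5) = -6.99 dB.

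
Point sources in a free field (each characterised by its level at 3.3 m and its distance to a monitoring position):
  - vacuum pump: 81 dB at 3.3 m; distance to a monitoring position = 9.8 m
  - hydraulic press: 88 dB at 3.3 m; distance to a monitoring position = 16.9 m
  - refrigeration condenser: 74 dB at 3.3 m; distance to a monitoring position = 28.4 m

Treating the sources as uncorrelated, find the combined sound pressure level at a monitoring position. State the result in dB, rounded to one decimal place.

Propagate each source to the receiver with L = L_ref − 20·log₁₀(r/r_ref), then add intensities.
vacuum pump: 81 − 20·log₁₀(9.8/3.3) = 81 − 9.45 = 71.55 dB.
hydraulic press: 88 − 20·log₁₀(16.9/3.3) = 88 − 14.19 = 73.81 dB.
refrigeration condenser: 74 − 20·log₁₀(28.4/3.3) = 74 − 18.70 = 55.30 dB.
Σ 10^(L/10) = 3.867e+07 → L_total = 10·log₁₀(3.867e+07) = 75.87 dB.

75.9 dB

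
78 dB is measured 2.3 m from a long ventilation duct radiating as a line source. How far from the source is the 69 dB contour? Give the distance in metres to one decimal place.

The 9.0 dB drop corresponds to a distance ratio of 10^(9.0/10) for a line source.
r₂ = 2.3·10^((78−69)/10) = 2.3·10^(9.0/10) = 18.27 m.

18.3 m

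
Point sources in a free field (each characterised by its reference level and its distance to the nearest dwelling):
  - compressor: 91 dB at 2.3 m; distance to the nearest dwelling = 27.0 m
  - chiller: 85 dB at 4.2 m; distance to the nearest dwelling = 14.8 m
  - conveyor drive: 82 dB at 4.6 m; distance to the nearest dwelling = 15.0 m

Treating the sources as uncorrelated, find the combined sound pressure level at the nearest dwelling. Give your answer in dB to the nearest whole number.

77 dB

Apply inverse-square spreading to bring every level to the receiver, then sum 10^(L/10).
compressor: 91 − 20·log₁₀(27.0/2.3) = 91 − 21.39 = 69.61 dB.
chiller: 85 − 20·log₁₀(14.8/4.2) = 85 − 10.94 = 74.06 dB.
conveyor drive: 82 − 20·log₁₀(15.0/4.6) = 82 − 10.27 = 71.73 dB.
Σ 10^(L/10) = 4.951e+07 → L_total = 10·log₁₀(4.951e+07) = 76.95 dB.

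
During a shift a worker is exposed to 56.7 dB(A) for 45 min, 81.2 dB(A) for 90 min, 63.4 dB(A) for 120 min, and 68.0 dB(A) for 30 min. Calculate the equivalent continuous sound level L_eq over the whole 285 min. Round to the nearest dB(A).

76 dB(A)

Weight each interval's intensity by its duration and average over T = 285 min:
Σ tᵢ·10^(Lᵢ/10) = 45·10^(56.7/10) + 90·10^(81.2/10) + 120·10^(63.4/10) + 30·10^(68.0/10) = 1.234e+10.
L_eq = 10·log₁₀(1.234e+10/285) = 76.36 dB(A).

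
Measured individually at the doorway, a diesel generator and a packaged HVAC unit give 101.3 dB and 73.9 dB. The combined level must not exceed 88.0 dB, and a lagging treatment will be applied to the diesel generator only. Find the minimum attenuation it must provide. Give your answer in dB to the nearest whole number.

13 dB

The untreated sources together contribute 10^(73.9/10) = 2.455e+07, i.e. 73.90 dB.
To meet 88.0 dB overall, the treated diesel generator may contribute at most 10^(88.0/10) − 2.455e+07 = 6.064e+08, i.e. 87.83 dB.
So the diesel generator must be reduced from 101.3 to 87.83 dB: IL = 13.47 dB.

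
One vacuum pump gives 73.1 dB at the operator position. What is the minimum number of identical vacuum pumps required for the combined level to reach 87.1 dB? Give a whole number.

26

The shortfall is 87.1 − 73.1 = 14.0 dB, and N units add 10·log₁₀ N, so need 10·log₁₀ N ≥ 14.0.
N ≥ 10^(14.0/10) = 25.119, so N = 26.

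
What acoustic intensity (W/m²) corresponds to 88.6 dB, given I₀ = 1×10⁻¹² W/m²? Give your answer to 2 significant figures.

I = I₀·10^(L/10) = 10⁻¹² × 10^(88.6/10) = 10^(-3.140).

0.00072 W/m²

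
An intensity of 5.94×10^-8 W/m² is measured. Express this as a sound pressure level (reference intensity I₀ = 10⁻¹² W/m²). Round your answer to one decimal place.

L = 10·log₁₀(I/I₀) = 10·log₁₀(5.94×10^-8/10⁻¹²) = 10·log₁₀(5.94×10^4).
L = 10·(0.7738 + 4) = 47.74 dB.

47.7 dB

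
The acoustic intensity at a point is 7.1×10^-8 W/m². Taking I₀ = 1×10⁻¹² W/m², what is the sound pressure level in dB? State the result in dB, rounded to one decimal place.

48.5 dB

L = 10·log₁₀(I/I₀) = 10·log₁₀(7.1×10^-8/10⁻¹²) = 10·log₁₀(7.1×10^4).
L = 10·(0.8513 + 4) = 48.51 dB.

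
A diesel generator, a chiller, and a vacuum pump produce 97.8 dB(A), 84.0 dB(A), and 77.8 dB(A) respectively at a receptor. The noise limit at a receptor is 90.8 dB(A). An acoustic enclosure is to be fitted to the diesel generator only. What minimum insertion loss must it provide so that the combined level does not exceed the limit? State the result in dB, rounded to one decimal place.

8.3 dB

Everything except the diesel generator sums to 10^(84.0/10) + 10^(77.8/10) = 3.114e+08 in linear terms, 84.93 dB(A).
The limit corresponds to 10^(90.8/10) = 1.202e+09; subtracting the fixed part leaves 8.908e+08 for the diesel generator, i.e. 89.50 dB(A).
So the diesel generator must be reduced from 97.8 to 89.50 dB(A): IL = 8.30 dB.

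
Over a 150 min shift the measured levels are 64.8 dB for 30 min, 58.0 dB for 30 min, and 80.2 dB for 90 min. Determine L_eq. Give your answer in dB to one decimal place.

The energy average is taken in the linear domain: L_eq = 10·log₁₀[(Σ tᵢ·10^(Lᵢ/10))/T], T = 150 min.
Σ tᵢ·10^(Lᵢ/10) = 30·10^(64.8/10) + 30·10^(58.0/10) + 90·10^(80.2/10) = 9.534e+09.
L_eq = 10·log₁₀(9.534e+09/150) = 78.03 dB.

78.0 dB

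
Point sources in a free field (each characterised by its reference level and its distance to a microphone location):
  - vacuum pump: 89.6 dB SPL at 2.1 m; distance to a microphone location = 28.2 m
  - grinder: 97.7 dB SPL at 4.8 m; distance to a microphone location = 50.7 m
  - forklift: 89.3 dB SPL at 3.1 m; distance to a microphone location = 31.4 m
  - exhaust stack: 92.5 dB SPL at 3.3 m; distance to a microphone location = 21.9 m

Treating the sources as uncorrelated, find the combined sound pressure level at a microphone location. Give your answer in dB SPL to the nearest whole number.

Apply inverse-square spreading to bring every level to the receiver, then sum 10^(L/10).
vacuum pump: 89.6 − 20·log₁₀(28.2/2.1) = 89.6 − 22.56 = 67.04 dB SPL.
grinder: 97.7 − 20·log₁₀(50.7/4.8) = 97.7 − 20.48 = 77.22 dB SPL.
forklift: 89.3 − 20·log₁₀(31.4/3.1) = 89.3 − 20.11 = 69.19 dB SPL.
exhaust stack: 92.5 − 20·log₁₀(21.9/3.3) = 92.5 − 16.44 = 76.06 dB SPL.
Σ 10^(L/10) = 1.065e+08 → L_total = 10·log₁₀(1.065e+08) = 80.27 dB SPL.

80 dB SPL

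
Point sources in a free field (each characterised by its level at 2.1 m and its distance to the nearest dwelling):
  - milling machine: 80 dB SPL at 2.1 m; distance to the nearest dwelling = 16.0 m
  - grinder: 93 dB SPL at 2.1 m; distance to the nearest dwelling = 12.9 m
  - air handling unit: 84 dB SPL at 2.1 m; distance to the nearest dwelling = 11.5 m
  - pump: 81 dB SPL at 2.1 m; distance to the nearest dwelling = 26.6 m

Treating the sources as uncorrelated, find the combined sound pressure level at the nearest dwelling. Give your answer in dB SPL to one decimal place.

78.0 dB SPL

Apply inverse-square spreading to bring every level to the receiver, then sum 10^(L/10).
milling machine: 80 − 20·log₁₀(16.0/2.1) = 80 − 17.64 = 62.36 dB SPL.
grinder: 93 − 20·log₁₀(12.9/2.1) = 93 − 15.77 = 77.23 dB SPL.
air handling unit: 84 − 20·log₁₀(11.5/2.1) = 84 − 14.77 = 69.23 dB SPL.
pump: 81 − 20·log₁₀(26.6/2.1) = 81 − 22.05 = 58.95 dB SPL.
Σ 10^(L/10) = 6.376e+07 → L_total = 10·log₁₀(6.376e+07) = 78.05 dB SPL.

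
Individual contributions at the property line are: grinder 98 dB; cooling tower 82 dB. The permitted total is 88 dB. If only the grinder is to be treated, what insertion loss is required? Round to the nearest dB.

11 dB

Fixed contribution from the other source: Σ 10^(L/10) = 10^(82/10) = 1.585e+08 (82.00 dB).
The limit corresponds to 10^(88/10) = 6.310e+08; subtracting the fixed part leaves 4.725e+08 for the grinder, i.e. 86.74 dB.
So the grinder must be reduced from 98 to 86.74 dB: IL = 11.26 dB.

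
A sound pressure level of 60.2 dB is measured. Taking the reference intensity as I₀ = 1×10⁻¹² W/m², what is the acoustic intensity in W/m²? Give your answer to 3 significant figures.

I = I₀·10^(L/10) = 10⁻¹² × 10^(60.2/10) = 10^(-5.980).

1.05e-06 W/m²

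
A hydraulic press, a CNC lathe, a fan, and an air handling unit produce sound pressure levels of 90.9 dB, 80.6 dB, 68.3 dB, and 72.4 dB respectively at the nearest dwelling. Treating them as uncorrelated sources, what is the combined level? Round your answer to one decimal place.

91.4 dB

For uncorrelated sources the intensities add, so convert each level to linear form, sum, and take 10·log₁₀ of the total.
Σ 10^(L/10) = 10^(90.9/10) + 10^(80.6/10) + 10^(68.3/10) + 10^(72.4/10) = 1.369e+09.
L_total = 10·log₁₀(1.369e+09) = 91.36 dB.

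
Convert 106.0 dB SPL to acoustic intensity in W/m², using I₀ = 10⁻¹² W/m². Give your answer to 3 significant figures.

L = 10·log₁₀(I/I₀) ⇒ I = I₀·10^(L/10) = 10⁻¹² × 10^10.60.

0.0398 W/m²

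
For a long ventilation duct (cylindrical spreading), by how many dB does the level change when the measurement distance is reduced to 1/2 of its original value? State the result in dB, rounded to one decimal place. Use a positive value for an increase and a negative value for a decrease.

+3.0 dB

A line source loses 3 dB per doubling of distance; generally ΔL = −10·log₁₀(r₂/r₁).
ΔL = −10·log₁₀(0.5) = +3.01 dB.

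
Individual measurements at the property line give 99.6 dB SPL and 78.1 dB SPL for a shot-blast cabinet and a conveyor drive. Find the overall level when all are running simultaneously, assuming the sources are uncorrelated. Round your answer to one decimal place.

Incoherent sources combine by intensity addition: L_total = 10·log₁₀(Σ 10^(L_i/10)).
Σ 10^(L/10) = 10^(99.6/10) + 10^(78.1/10) = 9.185e+09.
L_total = 10·log₁₀(9.185e+09) = 99.63 dB SPL.

99.6 dB SPL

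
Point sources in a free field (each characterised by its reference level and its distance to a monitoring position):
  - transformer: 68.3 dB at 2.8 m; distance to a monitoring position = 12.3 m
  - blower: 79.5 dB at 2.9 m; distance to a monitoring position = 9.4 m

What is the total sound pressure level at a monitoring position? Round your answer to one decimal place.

69.5 dB

Apply inverse-square spreading to bring every level to the receiver, then sum 10^(L/10).
transformer: 68.3 − 20·log₁₀(12.3/2.8) = 68.3 − 12.85 = 55.45 dB.
blower: 79.5 − 20·log₁₀(9.4/2.9) = 79.5 − 10.21 = 69.29 dB.
Σ 10^(L/10) = 8.833e+06 → L_total = 10·log₁₀(8.833e+06) = 69.46 dB.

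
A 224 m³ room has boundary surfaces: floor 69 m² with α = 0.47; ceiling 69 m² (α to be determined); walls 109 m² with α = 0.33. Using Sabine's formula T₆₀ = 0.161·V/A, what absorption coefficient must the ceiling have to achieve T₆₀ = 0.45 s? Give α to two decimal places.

0.17

A = 0.161·V/T₆₀ = 0.161·224/0.45 = 80.14 m² sabins.
Absorption from the other surfaces = 69·0.47 + 109·0.33 = 68.40 m², so the ceiling must supply 11.74 m² over 69 m².
α = 11.74/69 = 0.170.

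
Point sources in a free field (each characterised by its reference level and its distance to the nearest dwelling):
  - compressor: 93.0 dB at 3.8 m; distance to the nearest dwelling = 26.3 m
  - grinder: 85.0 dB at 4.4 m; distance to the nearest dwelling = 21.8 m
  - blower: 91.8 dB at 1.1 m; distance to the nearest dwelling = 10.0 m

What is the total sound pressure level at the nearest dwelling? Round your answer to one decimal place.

78.6 dB

First find each source's level at the receiver (point-source: −20·log₁₀(r/r_ref)), then combine on an intensity basis.
compressor: 93.0 − 20·log₁₀(26.3/3.8) = 93.0 − 16.80 = 76.20 dB.
grinder: 85.0 − 20·log₁₀(21.8/4.4) = 85.0 − 13.90 = 71.10 dB.
blower: 91.8 − 20·log₁₀(10.0/1.1) = 91.8 − 19.17 = 72.63 dB.
Σ 10^(L/10) = 7.285e+07 → L_total = 10·log₁₀(7.285e+07) = 78.62 dB.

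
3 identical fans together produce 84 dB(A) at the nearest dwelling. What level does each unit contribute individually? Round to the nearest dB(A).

79 dB(A)

3 equal contributions raise the level by 10·log₁₀ 3 = 4.771 dB, so each unit alone gives 84 − 4.771.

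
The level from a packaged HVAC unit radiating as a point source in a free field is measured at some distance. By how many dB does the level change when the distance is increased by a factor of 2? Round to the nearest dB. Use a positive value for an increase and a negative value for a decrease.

Point-source spreading: ΔL = −20·log₁₀(r₂/r₁).
ΔL = −20·log₁₀(2) = -6.02 dB.

-6 dB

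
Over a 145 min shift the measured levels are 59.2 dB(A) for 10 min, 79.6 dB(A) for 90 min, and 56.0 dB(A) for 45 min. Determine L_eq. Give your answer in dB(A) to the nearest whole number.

Weight each interval's intensity by its duration and average over T = 145 min:
Σ tᵢ·10^(Lᵢ/10) = 10·10^(59.2/10) + 90·10^(79.6/10) + 45·10^(56.0/10) = 8.234e+09.
L_eq = 10·log₁₀(8.234e+09/145) = 77.54 dB(A).

78 dB(A)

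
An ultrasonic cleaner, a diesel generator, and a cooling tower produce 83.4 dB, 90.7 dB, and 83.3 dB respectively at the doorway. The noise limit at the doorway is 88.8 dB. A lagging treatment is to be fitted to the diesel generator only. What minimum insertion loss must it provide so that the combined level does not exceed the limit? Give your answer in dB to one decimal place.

5.6 dB

The untreated sources together contribute 10^(83.4/10) + 10^(83.3/10) = 4.326e+08, i.e. 86.36 dB.
The limit corresponds to 10^(88.8/10) = 7.586e+08; subtracting the fixed part leaves 3.260e+08 for the diesel generator, i.e. 85.13 dB.
So the diesel generator must be reduced from 90.7 to 85.13 dB: IL = 5.57 dB.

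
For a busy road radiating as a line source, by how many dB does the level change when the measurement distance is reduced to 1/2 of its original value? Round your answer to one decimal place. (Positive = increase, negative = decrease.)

A line source loses 3 dB per doubling of distance; generally ΔL = −10·log₁₀(r₂/r₁).
ΔL = −10·log₁₀(0.5) = +3.01 dB.

+3.0 dB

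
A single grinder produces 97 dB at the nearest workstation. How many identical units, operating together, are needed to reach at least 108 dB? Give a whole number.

Need L₁ + 10·log₁₀ N ≥ 108, i.e. log₁₀ N ≥ 1.10.
N ≥ 10^(11.0/10) = 12.589, so N = 13.

13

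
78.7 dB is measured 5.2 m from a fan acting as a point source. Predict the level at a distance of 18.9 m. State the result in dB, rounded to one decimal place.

For a point source, L₂ = L₁ − 20·log₁₀(r₂/r₁).
L₂ = 78.7 − 20·log₁₀(18.9/5.2) = 78.7 − 11.209 = 67.49 dB.

67.5 dB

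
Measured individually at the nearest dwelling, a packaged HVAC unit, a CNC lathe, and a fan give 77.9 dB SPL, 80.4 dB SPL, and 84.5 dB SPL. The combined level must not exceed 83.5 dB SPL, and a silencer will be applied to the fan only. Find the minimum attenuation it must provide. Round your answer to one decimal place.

Fixed contribution from the other sources: Σ 10^(L/10) = 10^(77.9/10) + 10^(80.4/10) = 1.713e+08 (82.34 dB SPL).
To meet 83.5 dB SPL overall, the treated fan may contribute at most 10^(83.5/10) − 1.713e+08 = 5.256e+07, i.e. 77.21 dB SPL.
So the fan must be reduced from 84.5 to 77.21 dB SPL: IL = 7.29 dB.

7.3 dB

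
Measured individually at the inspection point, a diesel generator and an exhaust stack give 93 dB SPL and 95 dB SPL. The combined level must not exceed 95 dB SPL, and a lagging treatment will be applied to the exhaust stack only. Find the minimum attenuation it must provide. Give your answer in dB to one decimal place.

4.3 dB

Everything except the exhaust stack sums to 10^(93/10) = 1.995e+09 in linear terms, 93.00 dB SPL.
The limit corresponds to 10^(95/10) = 3.162e+09; subtracting the fixed part leaves 1.167e+09 for the exhaust stack, i.e. 90.67 dB SPL.
So the exhaust stack must be reduced from 95 to 90.67 dB SPL: IL = 4.33 dB.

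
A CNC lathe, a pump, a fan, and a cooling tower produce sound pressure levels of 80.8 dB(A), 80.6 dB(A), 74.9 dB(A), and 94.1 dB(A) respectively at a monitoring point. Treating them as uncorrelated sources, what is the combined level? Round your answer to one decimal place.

Incoherent sources combine by intensity addition: L_total = 10·log₁₀(Σ 10^(L_i/10)).
Σ 10^(L/10) = 10^(80.8/10) + 10^(80.6/10) + 10^(74.9/10) + 10^(94.1/10) = 2.836e+09.
L_total = 10·log₁₀(2.836e+09) = 94.53 dB(A).

94.5 dB(A)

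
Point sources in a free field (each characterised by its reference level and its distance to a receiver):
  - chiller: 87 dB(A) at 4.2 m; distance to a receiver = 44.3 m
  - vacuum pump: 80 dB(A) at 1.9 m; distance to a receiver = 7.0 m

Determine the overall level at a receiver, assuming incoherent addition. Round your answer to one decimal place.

70.7 dB(A)

First find each source's level at the receiver (point-source: −20·log₁₀(r/r_ref)), then combine on an intensity basis.
chiller: 87 − 20·log₁₀(44.3/4.2) = 87 − 20.46 = 66.54 dB(A).
vacuum pump: 80 − 20·log₁₀(7.0/1.9) = 80 − 11.33 = 68.67 dB(A).
Σ 10^(L/10) = 1.187e+07 → L_total = 10·log₁₀(1.187e+07) = 70.75 dB(A).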